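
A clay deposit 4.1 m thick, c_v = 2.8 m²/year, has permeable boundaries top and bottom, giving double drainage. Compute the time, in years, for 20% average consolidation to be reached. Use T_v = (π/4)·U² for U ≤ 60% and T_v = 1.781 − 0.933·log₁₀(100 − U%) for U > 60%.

t ≈ 0.0472 years

Drainage path length: H_d = H/2 = 2.05 m (double drainage).
U ≤ 60%: T_v = (π/4)·U² = (π/4)×0.2² = 0.031416.
t = T_v·H_d²/c_v = 0.031416×2.05²/2.8 = 0.04715 years.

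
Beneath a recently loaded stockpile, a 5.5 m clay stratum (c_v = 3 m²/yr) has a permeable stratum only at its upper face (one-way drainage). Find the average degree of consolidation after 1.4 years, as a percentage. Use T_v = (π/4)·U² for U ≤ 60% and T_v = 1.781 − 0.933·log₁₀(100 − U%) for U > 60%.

Drainage path length: H_d = H = 5.5 m (single drainage).
T_v = c_v·t/H_d² = 3×1.4/5.5² = 0.13884.
T_v = 0.13884 corresponds to the U ≤ 60% branch:
U = √(4T_v/π) = 0.4204

U ≈ 42 %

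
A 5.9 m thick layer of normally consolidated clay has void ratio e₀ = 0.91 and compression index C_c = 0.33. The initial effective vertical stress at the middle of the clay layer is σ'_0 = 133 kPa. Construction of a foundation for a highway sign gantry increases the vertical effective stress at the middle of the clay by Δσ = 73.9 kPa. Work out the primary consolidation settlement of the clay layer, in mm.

Final effective stress: σ'_f = σ'_0 + Δσ = 133 + 73.9 = 206.9 kPa.
Normally consolidated clay, so the full stress increment lies on the virgin compression line:
S_c = C_c·H/(1+e₀)·log₁₀(σ'_f/σ'_0) = 0.33×5.9/(1+0.91)×log₁₀(206.9/133)
    = 1.0194 × 0.19191 = 0.1956 m

S_c ≈ 196 mm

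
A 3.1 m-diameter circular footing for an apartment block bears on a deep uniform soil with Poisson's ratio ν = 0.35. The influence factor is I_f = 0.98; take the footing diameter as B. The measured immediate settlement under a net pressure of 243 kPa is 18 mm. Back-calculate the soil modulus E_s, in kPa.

S_e = q·B·(1−ν²)/E_s · I_f  ⇒  E_s = q·B·(1−ν²)·I_f / S_e.
E_s = 243 × 3.1 × 0.8775 × 0.98 / 0.018 = 35990 kPa

E_s ≈ 36000 kPa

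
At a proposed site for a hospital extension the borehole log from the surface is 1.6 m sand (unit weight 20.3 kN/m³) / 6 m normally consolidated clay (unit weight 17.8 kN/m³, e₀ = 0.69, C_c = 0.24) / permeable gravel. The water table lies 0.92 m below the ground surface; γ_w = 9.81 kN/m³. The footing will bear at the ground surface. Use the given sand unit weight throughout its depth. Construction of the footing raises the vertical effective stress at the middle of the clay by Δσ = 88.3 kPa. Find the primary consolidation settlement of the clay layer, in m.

Mid-depth of clay below the ground surface: z = 1.6 + 6/2 = 4.6 m.
Total vertical stress at mid-clay: σ_v = 20.3×1.6 + 17.8×3 = 85.88 kPa.
Pore pressure: u = 9.81×(4.6 − 0.92) = 36.101 kPa.
Initial effective stress: σ'_0 = σ_v − u = 85.88 − 36.101 = 49.779 kPa.
Final effective stress: σ'_f = σ'_0 + Δσ = 49.779 + 88.3 = 138.08 kPa.
Normally consolidated clay, so the full stress increment lies on the virgin compression line:
S_c = C_c·H/(1+e₀)·log₁₀(σ'_f/σ'_0) = 0.24×6/(1+0.69)×log₁₀(138.08/49.779)
    = 0.85207 × 0.44308 = 0.3775 m

S_c ≈ 0.378 m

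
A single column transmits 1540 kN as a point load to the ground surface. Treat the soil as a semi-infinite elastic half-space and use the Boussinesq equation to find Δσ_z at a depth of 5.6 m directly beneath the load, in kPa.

Δσ_z ≈ 23.4 kPa

Boussinesq vertical stress below a point load on an elastic half-space:
Δσ_z = 3P/(2πz²) · [1 + (r/z)²]^(−5/2)
r/z = 0/5.6 = 0; [1+(r/z)²]^(−5/2) = 1.
Δσ_z = 3×1540/(2π×5.6²) × 1 = 23.447 × 1 = 23.45 kPa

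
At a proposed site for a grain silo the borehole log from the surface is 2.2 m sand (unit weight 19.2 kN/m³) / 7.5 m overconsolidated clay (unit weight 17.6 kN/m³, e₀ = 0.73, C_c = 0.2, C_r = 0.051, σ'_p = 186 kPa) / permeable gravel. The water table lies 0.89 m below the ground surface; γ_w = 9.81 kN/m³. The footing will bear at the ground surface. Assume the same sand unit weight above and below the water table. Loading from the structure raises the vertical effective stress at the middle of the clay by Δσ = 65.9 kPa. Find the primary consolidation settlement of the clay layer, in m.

Mid-depth of clay below the ground surface: z = 2.2 + 7.5/2 = 5.95 m.
Total vertical stress at mid-clay: σ_v = 19.2×2.2 + 17.6×3.75 = 108.24 kPa.
Pore pressure: u = 9.81×(5.95 − 0.89) = 49.639 kPa.
Initial effective stress: σ'_0 = σ_v − u = 108.24 − 49.639 = 58.601 kPa.
Final effective stress: σ'_f = 58.601 + 65.9 = 124.5 kPa.
σ'_f = 124.5 ≤ σ'_p = 186 kPa, so the clay remains overconsolidated and only the recompression index applies:
S_c = C_r·H/(1+e₀)·log₁₀(σ'_f/σ'_0) = 0.051×7.5/1.73×log₁₀(124.5/58.601)
    = 0.2211 × 0.32726 = 0.07236 m

S_c ≈ 0.0724 m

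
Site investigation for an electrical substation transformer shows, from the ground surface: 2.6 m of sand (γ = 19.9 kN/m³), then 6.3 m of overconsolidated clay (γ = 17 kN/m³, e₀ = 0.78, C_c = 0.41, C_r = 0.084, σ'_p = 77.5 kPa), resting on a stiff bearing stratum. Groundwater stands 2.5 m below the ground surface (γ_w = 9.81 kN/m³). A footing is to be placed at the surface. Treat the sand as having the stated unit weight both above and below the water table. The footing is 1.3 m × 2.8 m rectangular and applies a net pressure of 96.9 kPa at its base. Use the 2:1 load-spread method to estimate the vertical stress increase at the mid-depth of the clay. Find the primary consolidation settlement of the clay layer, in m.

S_c ≈ 0.0211 m

Mid-depth of clay below the ground surface: z = 2.6 + 6.3/2 = 5.75 m.
Total vertical stress at mid-clay: σ_v = 19.9×2.6 + 17×3.15 = 105.29 kPa.
Pore pressure: u = 9.81×(5.75 − 2.5) = 31.883 kPa.
Initial effective stress: σ'_0 = σ_v − u = 105.29 − 31.883 = 73.407 kPa.
Stress increase at mid-clay by the 2:1 spreading method:
Δσ = qBL/((B+z)(L+z)) = 96.9×1.3×2.8/((1.3+5.75)(2.8+5.75)) = 5.8515 kPa
Final effective stress: σ'_f = 73.407 + 5.8515 = 79.258 kPa.
σ'_f = 79.258 > σ'_p = 77.5 kPa, so the stress path crosses the preconsolidation pressure — recompression up to σ'_p, then virgin compression beyond:
S_c = H/(1+e₀)·[C_r·log₁₀(σ'_p/σ'_0) + C_c·log₁₀(σ'_f/σ'_p)]
    = 6.3/1.78 × [0.084×log₁₀(77.5/73.407) + 0.41×log₁₀(79.258/77.5)]
    = 3.5393 × [0.0019794 + 0.003994] = 0.02114 m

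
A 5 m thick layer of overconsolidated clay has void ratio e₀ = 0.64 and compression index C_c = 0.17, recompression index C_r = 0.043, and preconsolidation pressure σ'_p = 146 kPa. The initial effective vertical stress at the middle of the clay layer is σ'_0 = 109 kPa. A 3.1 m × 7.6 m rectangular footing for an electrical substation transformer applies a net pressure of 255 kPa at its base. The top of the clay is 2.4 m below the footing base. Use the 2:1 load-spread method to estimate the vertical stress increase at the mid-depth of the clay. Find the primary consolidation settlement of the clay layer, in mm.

S_c ≈ 49.7 mm

Mid-depth of clay below the footing base: z = 2.4 + 5/2 = 4.9 m.
Stress increase at mid-clay by the 2:1 spreading method:
Δσ = qBL/((B+z)(L+z)) = 255×3.1×7.6/((3.1+4.9)(7.6+4.9)) = 60.078 kPa
Final effective stress: σ'_f = 109 + 60.078 = 169.08 kPa.
σ'_f = 169.08 > σ'_p = 146 kPa, so the stress path crosses the preconsolidation pressure — recompression up to σ'_p, then virgin compression beyond:
S_c = H/(1+e₀)·[C_r·log₁₀(σ'_p/σ'_0) + C_c·log₁₀(σ'_f/σ'_p)]
    = 5/1.64 × [0.043×log₁₀(146/109) + 0.17×log₁₀(169.08/146)]
    = 3.0488 × [0.0054578 + 0.010836] = 0.04968 m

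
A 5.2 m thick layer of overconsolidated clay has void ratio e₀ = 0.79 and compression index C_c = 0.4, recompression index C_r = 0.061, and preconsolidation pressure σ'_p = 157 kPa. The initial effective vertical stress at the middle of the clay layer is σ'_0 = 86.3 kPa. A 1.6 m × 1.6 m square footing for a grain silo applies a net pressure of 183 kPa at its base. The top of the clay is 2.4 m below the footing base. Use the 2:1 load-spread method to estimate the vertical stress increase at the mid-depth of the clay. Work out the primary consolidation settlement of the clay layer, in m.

S_c ≈ 0.00904 m

Mid-depth of clay below the footing base: z = 2.4 + 5.2/2 = 5 m.
Stress increase at mid-clay by the 2:1 spreading method:
Δσ = qBL/((B+z)(L+z)) = 183×1.6×1.6/((1.6+5)(1.6+5)) = 10.755 kPa
Final effective stress: σ'_f = 86.3 + 10.755 = 97.055 kPa.
σ'_f = 97.055 ≤ σ'_p = 157 kPa, so the clay remains overconsolidated and only the recompression index applies:
S_c = C_r·H/(1+e₀)·log₁₀(σ'_f/σ'_0) = 0.061×5.2/1.79×log₁₀(97.055/86.3)
    = 0.1772 × 0.051007 = 0.009039 m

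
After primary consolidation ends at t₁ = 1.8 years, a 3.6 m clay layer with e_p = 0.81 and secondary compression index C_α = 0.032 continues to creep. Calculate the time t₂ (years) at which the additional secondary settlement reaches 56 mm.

S_s = C_α·H/(1+e_p)·log₁₀(t₂/t₁) ⇒ log₁₀(t₂/t₁) = S_s·(1+e_p)/(C_α·H).
log₁₀(t₂/t₁) = 0.056 × (1+0.81) / (0.032×3.6) = 0.8799
t₂ = t₁ × 10^0.8799 = 1.8 × 7.583 = 13.65 years

t₂ ≈ 13.7 years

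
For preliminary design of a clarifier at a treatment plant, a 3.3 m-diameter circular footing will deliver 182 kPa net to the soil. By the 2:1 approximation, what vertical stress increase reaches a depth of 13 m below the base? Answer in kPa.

By the 2:1 method the load spreads at 1 horizontal : 2 vertical, so at depth z the loaded area has grown by z in each plan dimension:
Δσ ≈ qD²/(D+z)² = 182×3.3²/(3.3+13)² = 7.4597 kPa

Δσ_z ≈ 7.46 kPa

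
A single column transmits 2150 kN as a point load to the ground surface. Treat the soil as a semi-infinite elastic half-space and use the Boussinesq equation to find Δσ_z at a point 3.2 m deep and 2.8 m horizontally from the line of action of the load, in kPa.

Boussinesq vertical stress below a point load on an elastic half-space:
Δσ_z = 3P/(2πz²) · [1 + (r/z)²]^(−5/2)
r/z = 2.8/3.2 = 0.875; [1+(r/z)²]^(−5/2) = 0.24141.
Δσ_z = 3×2150/(2π×3.2²) × 0.24141 = 100.25 × 0.24141 = 24.2 kPa

Δσ_z ≈ 24.2 kPa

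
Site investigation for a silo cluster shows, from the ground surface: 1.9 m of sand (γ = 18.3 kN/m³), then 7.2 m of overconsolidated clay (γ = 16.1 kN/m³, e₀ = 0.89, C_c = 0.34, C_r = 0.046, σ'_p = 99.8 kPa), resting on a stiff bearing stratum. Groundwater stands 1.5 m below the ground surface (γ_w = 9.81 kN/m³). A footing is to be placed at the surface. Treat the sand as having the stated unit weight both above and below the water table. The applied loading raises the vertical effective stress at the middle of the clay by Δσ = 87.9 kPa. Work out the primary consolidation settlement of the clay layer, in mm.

Mid-depth of clay below the ground surface: z = 1.9 + 7.2/2 = 5.5 m.
Total vertical stress at mid-clay: σ_v = 18.3×1.9 + 16.1×3.6 = 92.73 kPa.
Pore pressure: u = 9.81×(5.5 − 1.5) = 39.24 kPa.
Initial effective stress: σ'_0 = σ_v − u = 92.73 − 39.24 = 53.49 kPa.
Final effective stress: σ'_f = 53.49 + 87.9 = 141.39 kPa.
σ'_f = 141.39 > σ'_p = 99.8 kPa, so the stress path crosses the preconsolidation pressure — recompression up to σ'_p, then virgin compression beyond:
S_c = H/(1+e₀)·[C_r·log₁₀(σ'_p/σ'_0) + C_c·log₁₀(σ'_f/σ'_p)]
    = 7.2/1.89 × [0.046×log₁₀(99.8/53.49) + 0.34×log₁₀(141.39/99.8)]
    = 3.8095 × [0.012459 + 0.051438] = 0.2434 m

S_c ≈ 243 mm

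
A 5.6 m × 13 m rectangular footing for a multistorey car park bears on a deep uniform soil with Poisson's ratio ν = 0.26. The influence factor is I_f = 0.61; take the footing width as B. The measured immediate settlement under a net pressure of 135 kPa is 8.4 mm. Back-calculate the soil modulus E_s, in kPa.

S_e = q·B·(1−ν²)/E_s · I_f  ⇒  E_s = q·B·(1−ν²)·I_f / S_e.
E_s = 135 × 5.6 × 0.9324 × 0.61 / 0.0084 = 51190 kPa

E_s ≈ 51200 kPa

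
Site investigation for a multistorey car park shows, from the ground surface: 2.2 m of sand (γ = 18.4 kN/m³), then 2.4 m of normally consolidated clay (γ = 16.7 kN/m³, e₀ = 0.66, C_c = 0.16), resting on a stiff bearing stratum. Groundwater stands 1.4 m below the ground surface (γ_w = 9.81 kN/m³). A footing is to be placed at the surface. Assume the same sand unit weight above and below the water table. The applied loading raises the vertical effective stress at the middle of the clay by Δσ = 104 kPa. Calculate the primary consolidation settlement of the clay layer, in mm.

Mid-depth of clay below the ground surface: z = 2.2 + 2.4/2 = 3.4 m.
Total vertical stress at mid-clay: σ_v = 18.4×2.2 + 16.7×1.2 = 60.52 kPa.
Pore pressure: u = 9.81×(3.4 − 1.4) = 19.62 kPa.
Initial effective stress: σ'_0 = σ_v − u = 60.52 − 19.62 = 40.9 kPa.
Final effective stress: σ'_f = σ'_0 + Δσ = 40.9 + 104 = 144.9 kPa.
Normally consolidated clay, so the full stress increment lies on the virgin compression line:
S_c = C_c·H/(1+e₀)·log₁₀(σ'_f/σ'_0) = 0.16×2.4/(1+0.66)×log₁₀(144.9/40.9)
    = 0.23133 × 0.54935 = 0.1271 m

S_c ≈ 127 mm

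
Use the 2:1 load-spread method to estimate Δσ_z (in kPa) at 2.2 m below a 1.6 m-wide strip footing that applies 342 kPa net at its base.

Δσ_z ≈ 144 kPa

By the 2:1 method the load spreads at 1 horizontal : 2 vertical, so at depth z the loaded area has grown by z in each plan dimension:
Δσ = qB/(B+z) = 342×1.6/(1.6+2.2) = 144 kPa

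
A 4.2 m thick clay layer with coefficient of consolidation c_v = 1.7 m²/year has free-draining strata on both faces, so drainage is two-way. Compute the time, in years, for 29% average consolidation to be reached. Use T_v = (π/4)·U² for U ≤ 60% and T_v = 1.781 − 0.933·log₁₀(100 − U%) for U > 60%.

t ≈ 0.171 years

Drainage path length: H_d = H/2 = 2.1 m (double drainage).
U ≤ 60%: T_v = (π/4)·U² = (π/4)×0.29² = 0.066052.
t = T_v·H_d²/c_v = 0.066052×2.1²/1.7 = 0.1713 years.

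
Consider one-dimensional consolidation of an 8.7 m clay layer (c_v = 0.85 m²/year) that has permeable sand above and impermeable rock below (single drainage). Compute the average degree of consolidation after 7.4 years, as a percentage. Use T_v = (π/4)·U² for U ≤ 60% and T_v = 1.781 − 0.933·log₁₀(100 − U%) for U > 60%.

U ≈ 32.5 %

Drainage path length: H_d = H = 8.7 m (single drainage).
T_v = c_v·t/H_d² = 0.85×7.4/8.7² = 0.083102.
T_v = 0.083102 corresponds to the U ≤ 60% branch:
U = √(4T_v/π) = 0.3253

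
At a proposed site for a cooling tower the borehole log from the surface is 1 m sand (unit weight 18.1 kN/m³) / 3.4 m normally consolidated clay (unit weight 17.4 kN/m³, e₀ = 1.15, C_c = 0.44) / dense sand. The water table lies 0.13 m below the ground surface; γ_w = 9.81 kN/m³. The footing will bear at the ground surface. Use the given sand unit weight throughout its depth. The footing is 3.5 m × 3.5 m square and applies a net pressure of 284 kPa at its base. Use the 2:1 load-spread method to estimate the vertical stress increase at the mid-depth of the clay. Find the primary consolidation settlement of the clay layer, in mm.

Mid-depth of clay below the ground surface: z = 1 + 3.4/2 = 2.7 m.
Total vertical stress at mid-clay: σ_v = 18.1×1 + 17.4×1.7 = 47.68 kPa.
Pore pressure: u = 9.81×(2.7 − 0.13) = 25.212 kPa.
Initial effective stress: σ'_0 = σ_v − u = 47.68 − 25.212 = 22.468 kPa.
Stress increase at mid-clay by the 2:1 spreading method:
Δσ = qBL/((B+z)(L+z)) = 284×3.5×3.5/((3.5+2.7)(3.5+2.7)) = 90.505 kPa
Final effective stress: σ'_f = σ'_0 + Δσ = 22.468 + 90.505 = 112.97 kPa.
Normally consolidated clay, so the full stress increment lies on the virgin compression line:
S_c = C_c·H/(1+e₀)·log₁₀(σ'_f/σ'_0) = 0.44×3.4/(1+1.15)×log₁₀(112.97/22.468)
    = 0.69581 × 0.7014 = 0.488 m

S_c ≈ 488 mm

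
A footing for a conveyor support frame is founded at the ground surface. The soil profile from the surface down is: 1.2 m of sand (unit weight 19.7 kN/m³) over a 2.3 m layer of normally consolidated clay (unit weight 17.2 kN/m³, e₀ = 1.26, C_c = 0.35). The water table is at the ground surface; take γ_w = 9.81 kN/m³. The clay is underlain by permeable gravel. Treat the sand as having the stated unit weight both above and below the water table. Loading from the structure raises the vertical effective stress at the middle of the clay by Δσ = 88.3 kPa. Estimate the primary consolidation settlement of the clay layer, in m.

Mid-depth of clay below the ground surface: z = 1.2 + 2.3/2 = 2.35 m.
Total vertical stress at mid-clay: σ_v = 19.7×1.2 + 17.2×1.15 = 43.42 kPa.
Pore pressure: u = 9.81×(2.35 − 0) = 23.054 kPa.
Initial effective stress: σ'_0 = σ_v − u = 43.42 − 23.054 = 20.366 kPa.
Final effective stress: σ'_f = σ'_0 + Δσ = 20.366 + 88.3 = 108.67 kPa.
Normally consolidated clay, so the full stress increment lies on the virgin compression line:
S_c = C_c·H/(1+e₀)·log₁₀(σ'_f/σ'_0) = 0.35×2.3/(1+1.26)×log₁₀(108.67/20.366)
    = 0.35619 × 0.7272 = 0.259 m

S_c ≈ 0.259 m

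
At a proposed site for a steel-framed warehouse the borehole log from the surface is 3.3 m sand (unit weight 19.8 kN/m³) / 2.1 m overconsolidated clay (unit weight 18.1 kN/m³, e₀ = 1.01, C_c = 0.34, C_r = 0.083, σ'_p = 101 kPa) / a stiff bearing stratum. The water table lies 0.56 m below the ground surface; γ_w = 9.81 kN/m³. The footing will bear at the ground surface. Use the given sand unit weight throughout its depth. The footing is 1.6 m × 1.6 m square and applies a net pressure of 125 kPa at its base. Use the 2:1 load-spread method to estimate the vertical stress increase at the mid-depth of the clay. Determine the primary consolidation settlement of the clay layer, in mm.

S_c ≈ 6.6 mm

Mid-depth of clay below the ground surface: z = 3.3 + 2.1/2 = 4.35 m.
Total vertical stress at mid-clay: σ_v = 19.8×3.3 + 18.1×1.05 = 84.345 kPa.
Pore pressure: u = 9.81×(4.35 − 0.56) = 37.18 kPa.
Initial effective stress: σ'_0 = σ_v − u = 84.345 − 37.18 = 47.165 kPa.
Stress increase at mid-clay by the 2:1 spreading method:
Δσ = qBL/((B+z)(L+z)) = 125×1.6×1.6/((1.6+4.35)(1.6+4.35)) = 9.0389 kPa
Final effective stress: σ'_f = 47.165 + 9.0389 = 56.204 kPa.
σ'_f = 56.204 ≤ σ'_p = 101 kPa, so the clay remains overconsolidated and only the recompression index applies:
S_c = C_r·H/(1+e₀)·log₁₀(σ'_f/σ'_0) = 0.083×2.1/2.01×log₁₀(56.204/47.165)
    = 0.086718 × 0.076147 = 0.006603 m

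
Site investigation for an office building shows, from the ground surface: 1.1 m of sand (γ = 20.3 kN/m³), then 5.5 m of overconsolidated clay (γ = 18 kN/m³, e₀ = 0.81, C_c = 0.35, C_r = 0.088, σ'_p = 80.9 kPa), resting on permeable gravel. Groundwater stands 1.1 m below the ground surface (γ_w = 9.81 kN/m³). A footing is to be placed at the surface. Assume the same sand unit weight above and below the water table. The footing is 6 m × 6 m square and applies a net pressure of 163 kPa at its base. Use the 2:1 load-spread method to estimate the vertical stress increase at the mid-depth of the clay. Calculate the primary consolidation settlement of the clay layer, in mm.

S_c ≈ 190 mm

Mid-depth of clay below the ground surface: z = 1.1 + 5.5/2 = 3.85 m.
Total vertical stress at mid-clay: σ_v = 20.3×1.1 + 18×2.75 = 71.83 kPa.
Pore pressure: u = 9.81×(3.85 − 1.1) = 26.978 kPa.
Initial effective stress: σ'_0 = σ_v − u = 71.83 − 26.978 = 44.852 kPa.
Stress increase at mid-clay by the 2:1 spreading method:
Δσ = qBL/((B+z)(L+z)) = 163×6×6/((6+3.85)(6+3.85)) = 60.481 kPa
Final effective stress: σ'_f = 44.852 + 60.481 = 105.33 kPa.
σ'_f = 105.33 > σ'_p = 80.9 kPa, so the stress path crosses the preconsolidation pressure — recompression up to σ'_p, then virgin compression beyond:
S_c = H/(1+e₀)·[C_r·log₁₀(σ'_p/σ'_0) + C_c·log₁₀(σ'_f/σ'_p)]
    = 5.5/1.81 × [0.088×log₁₀(80.9/44.852) + 0.35×log₁₀(105.33/80.9)]
    = 3.0387 × [0.022543 + 0.040111] = 0.1904 m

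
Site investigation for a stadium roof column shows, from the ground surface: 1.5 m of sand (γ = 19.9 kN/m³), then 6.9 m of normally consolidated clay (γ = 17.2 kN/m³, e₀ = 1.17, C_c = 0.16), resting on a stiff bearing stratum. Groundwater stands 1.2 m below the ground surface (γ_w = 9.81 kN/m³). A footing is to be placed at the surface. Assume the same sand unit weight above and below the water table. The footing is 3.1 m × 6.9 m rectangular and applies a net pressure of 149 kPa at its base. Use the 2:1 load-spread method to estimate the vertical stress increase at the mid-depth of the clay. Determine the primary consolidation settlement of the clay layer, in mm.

Mid-depth of clay below the ground surface: z = 1.5 + 6.9/2 = 4.95 m.
Total vertical stress at mid-clay: σ_v = 19.9×1.5 + 17.2×3.45 = 89.19 kPa.
Pore pressure: u = 9.81×(4.95 − 1.2) = 36.788 kPa.
Initial effective stress: σ'_0 = σ_v − u = 89.19 − 36.788 = 52.402 kPa.
Stress increase at mid-clay by the 2:1 spreading method:
Δσ = qBL/((B+z)(L+z)) = 149×3.1×6.9/((3.1+4.95)(6.9+4.95)) = 33.41 kPa
Final effective stress: σ'_f = σ'_0 + Δσ = 52.402 + 33.41 = 85.812 kPa.
Normally consolidated clay, so the full stress increment lies on the virgin compression line:
S_c = C_c·H/(1+e₀)·log₁₀(σ'_f/σ'_0) = 0.16×6.9/(1+1.17)×log₁₀(85.812/52.402)
    = 0.50876 × 0.2142 = 0.109 m

S_c ≈ 109 mm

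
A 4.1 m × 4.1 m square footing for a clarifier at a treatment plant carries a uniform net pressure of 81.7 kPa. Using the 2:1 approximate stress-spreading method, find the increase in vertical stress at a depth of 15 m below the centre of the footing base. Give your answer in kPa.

Δσ_z ≈ 3.76 kPa

By the 2:1 method the load spreads at 1 horizontal : 2 vertical, so at depth z the loaded area has grown by z in each plan dimension:
Δσ = qBL/((B+z)(L+z)) = 81.7×4.1×4.1/((4.1+15)(4.1+15)) = 3.7646 kPa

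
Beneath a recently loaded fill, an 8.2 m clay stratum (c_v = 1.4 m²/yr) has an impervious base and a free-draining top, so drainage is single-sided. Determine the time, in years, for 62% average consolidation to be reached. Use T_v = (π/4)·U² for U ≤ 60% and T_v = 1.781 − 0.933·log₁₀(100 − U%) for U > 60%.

t ≈ 14.7 years

Drainage path length: H_d = H = 8.2 m (single drainage).
U > 60%: T_v = 1.781 − 0.933·log₁₀(100 − 62) = 0.30706.
t = T_v·H_d²/c_v = 0.30706×8.2²/1.4 = 14.75 years.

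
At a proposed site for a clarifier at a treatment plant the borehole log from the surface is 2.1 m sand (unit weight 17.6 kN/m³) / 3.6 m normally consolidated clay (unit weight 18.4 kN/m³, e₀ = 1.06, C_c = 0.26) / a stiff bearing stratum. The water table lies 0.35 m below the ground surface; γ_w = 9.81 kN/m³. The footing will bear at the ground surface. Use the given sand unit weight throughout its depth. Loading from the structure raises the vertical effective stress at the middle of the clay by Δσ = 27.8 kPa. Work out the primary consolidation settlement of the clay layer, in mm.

S_c ≈ 115 mm

Mid-depth of clay below the ground surface: z = 2.1 + 3.6/2 = 3.9 m.
Total vertical stress at mid-clay: σ_v = 17.6×2.1 + 18.4×1.8 = 70.08 kPa.
Pore pressure: u = 9.81×(3.9 − 0.35) = 34.825 kPa.
Initial effective stress: σ'_0 = σ_v − u = 70.08 − 34.825 = 35.255 kPa.
Final effective stress: σ'_f = σ'_0 + Δσ = 35.255 + 27.8 = 63.055 kPa.
Normally consolidated clay, so the full stress increment lies on the virgin compression line:
S_c = C_c·H/(1+e₀)·log₁₀(σ'_f/σ'_0) = 0.26×3.6/(1+1.06)×log₁₀(63.055/35.255)
    = 0.45437 × 0.2525 = 0.1147 m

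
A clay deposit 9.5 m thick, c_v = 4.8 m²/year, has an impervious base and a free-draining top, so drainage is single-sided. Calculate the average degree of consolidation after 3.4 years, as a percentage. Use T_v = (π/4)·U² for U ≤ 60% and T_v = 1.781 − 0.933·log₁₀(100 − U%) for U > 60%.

U ≈ 48 %

Drainage path length: H_d = H = 9.5 m (single drainage).
T_v = c_v·t/H_d² = 4.8×3.4/9.5² = 0.18083.
T_v = 0.18083 corresponds to the U ≤ 60% branch:
U = √(4T_v/π) = 0.4798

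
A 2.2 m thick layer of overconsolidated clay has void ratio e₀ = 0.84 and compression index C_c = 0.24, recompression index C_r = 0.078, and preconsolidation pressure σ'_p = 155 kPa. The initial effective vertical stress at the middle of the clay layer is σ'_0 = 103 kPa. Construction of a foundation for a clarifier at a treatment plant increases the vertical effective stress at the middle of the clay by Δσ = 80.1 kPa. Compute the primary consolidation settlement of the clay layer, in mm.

Final effective stress: σ'_f = 103 + 80.1 = 183.1 kPa.
σ'_f = 183.1 > σ'_p = 155 kPa, so the stress path crosses the preconsolidation pressure — recompression up to σ'_p, then virgin compression beyond:
S_c = H/(1+e₀)·[C_r·log₁₀(σ'_p/σ'_0) + C_c·log₁₀(σ'_f/σ'_p)]
    = 2.2/1.84 × [0.078×log₁₀(155/103) + 0.24×log₁₀(183.1/155)]
    = 1.1957 × [0.013845 + 0.017366] = 0.03732 m

S_c ≈ 37.3 mm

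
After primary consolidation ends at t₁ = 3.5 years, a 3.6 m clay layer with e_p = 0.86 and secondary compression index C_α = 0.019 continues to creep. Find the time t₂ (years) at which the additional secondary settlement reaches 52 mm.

S_s = C_α·H/(1+e_p)·log₁₀(t₂/t₁) ⇒ log₁₀(t₂/t₁) = S_s·(1+e_p)/(C_α·H).
log₁₀(t₂/t₁) = 0.052 × (1+0.86) / (0.019×3.6) = 1.414
t₂ = t₁ × 10^1.414 = 3.5 × 25.94 = 90.8 years

t₂ ≈ 90.8 years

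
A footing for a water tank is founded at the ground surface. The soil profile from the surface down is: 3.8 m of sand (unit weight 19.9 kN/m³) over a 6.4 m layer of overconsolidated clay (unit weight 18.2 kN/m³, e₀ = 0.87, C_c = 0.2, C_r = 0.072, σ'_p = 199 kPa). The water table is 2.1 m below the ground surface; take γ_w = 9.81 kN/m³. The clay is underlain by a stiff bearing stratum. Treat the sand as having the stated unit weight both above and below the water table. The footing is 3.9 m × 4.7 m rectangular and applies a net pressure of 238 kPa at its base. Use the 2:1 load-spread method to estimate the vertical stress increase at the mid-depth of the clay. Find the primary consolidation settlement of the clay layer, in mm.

S_c ≈ 35.9 mm

Mid-depth of clay below the ground surface: z = 3.8 + 6.4/2 = 7 m.
Total vertical stress at mid-clay: σ_v = 19.9×3.8 + 18.2×3.2 = 133.86 kPa.
Pore pressure: u = 9.81×(7 − 2.1) = 48.069 kPa.
Initial effective stress: σ'_0 = σ_v − u = 133.86 − 48.069 = 85.791 kPa.
Stress increase at mid-clay by the 2:1 spreading method:
Δσ = qBL/((B+z)(L+z)) = 238×3.9×4.7/((3.9+7)(4.7+7)) = 34.208 kPa
Final effective stress: σ'_f = 85.791 + 34.208 = 120 kPa.
σ'_f = 120 ≤ σ'_p = 199 kPa, so the clay remains overconsolidated and only the recompression index applies:
S_c = C_r·H/(1+e₀)·log₁₀(σ'_f/σ'_0) = 0.072×6.4/1.87×log₁₀(120/85.791)
    = 0.24642 × 0.14574 = 0.03591 m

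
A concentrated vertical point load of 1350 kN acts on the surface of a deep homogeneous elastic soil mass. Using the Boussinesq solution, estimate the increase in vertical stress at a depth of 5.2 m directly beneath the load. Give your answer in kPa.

Δσ_z ≈ 23.8 kPa

Boussinesq vertical stress below a point load on an elastic half-space:
Δσ_z = 3P/(2πz²) · [1 + (r/z)²]^(−5/2)
r/z = 0/5.2 = 0; [1+(r/z)²]^(−5/2) = 1.
Δσ_z = 3×1350/(2π×5.2²) × 1 = 23.838 × 1 = 23.84 kPa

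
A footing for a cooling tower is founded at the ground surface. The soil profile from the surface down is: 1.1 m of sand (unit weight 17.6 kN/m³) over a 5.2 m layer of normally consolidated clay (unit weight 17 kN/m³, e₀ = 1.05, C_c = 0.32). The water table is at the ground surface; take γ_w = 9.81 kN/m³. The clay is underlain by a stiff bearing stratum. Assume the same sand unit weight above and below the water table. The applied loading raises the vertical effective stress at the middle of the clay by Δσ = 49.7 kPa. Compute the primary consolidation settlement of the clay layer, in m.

Mid-depth of clay below the ground surface: z = 1.1 + 5.2/2 = 3.7 m.
Total vertical stress at mid-clay: σ_v = 17.6×1.1 + 17×2.6 = 63.56 kPa.
Pore pressure: u = 9.81×(3.7 − 0) = 36.297 kPa.
Initial effective stress: σ'_0 = σ_v − u = 63.56 − 36.297 = 27.263 kPa.
Final effective stress: σ'_f = σ'_0 + Δσ = 27.263 + 49.7 = 76.963 kPa.
Normally consolidated clay, so the full stress increment lies on the virgin compression line:
S_c = C_c·H/(1+e₀)·log₁₀(σ'_f/σ'_0) = 0.32×5.2/(1+1.05)×log₁₀(76.963/27.263)
    = 0.81171 × 0.45071 = 0.3658 m

S_c ≈ 0.366 m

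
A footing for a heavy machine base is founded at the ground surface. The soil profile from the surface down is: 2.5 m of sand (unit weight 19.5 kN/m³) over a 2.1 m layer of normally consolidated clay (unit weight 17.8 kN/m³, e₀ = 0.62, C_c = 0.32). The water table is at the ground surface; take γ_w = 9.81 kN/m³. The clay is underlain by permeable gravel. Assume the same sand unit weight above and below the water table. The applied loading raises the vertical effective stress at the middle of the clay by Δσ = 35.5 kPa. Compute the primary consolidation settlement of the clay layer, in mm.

Mid-depth of clay below the ground surface: z = 2.5 + 2.1/2 = 3.55 m.
Total vertical stress at mid-clay: σ_v = 19.5×2.5 + 17.8×1.05 = 67.44 kPa.
Pore pressure: u = 9.81×(3.55 − 0) = 34.825 kPa.
Initial effective stress: σ'_0 = σ_v − u = 67.44 − 34.825 = 32.615 kPa.
Final effective stress: σ'_f = σ'_0 + Δσ = 32.615 + 35.5 = 68.115 kPa.
Normally consolidated clay, so the full stress increment lies on the virgin compression line:
S_c = C_c·H/(1+e₀)·log₁₀(σ'_f/σ'_0) = 0.32×2.1/(1+0.62)×log₁₀(68.115/32.615)
    = 0.41481 × 0.31983 = 0.1327 m

S_c ≈ 133 mm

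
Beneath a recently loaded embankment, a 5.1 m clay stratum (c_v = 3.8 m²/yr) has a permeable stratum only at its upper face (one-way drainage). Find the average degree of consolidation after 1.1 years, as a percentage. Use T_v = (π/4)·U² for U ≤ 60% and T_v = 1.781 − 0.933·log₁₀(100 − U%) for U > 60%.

Drainage path length: H_d = H = 5.1 m (single drainage).
T_v = c_v·t/H_d² = 3.8×1.1/5.1² = 0.16071.
T_v = 0.16071 corresponds to the U ≤ 60% branch:
U = √(4T_v/π) = 0.4524

U ≈ 45.2 %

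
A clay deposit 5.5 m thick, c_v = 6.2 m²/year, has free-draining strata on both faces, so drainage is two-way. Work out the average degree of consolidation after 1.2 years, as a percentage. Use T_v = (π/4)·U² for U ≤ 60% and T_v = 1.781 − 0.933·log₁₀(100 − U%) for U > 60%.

U ≈ 92.8 %

Drainage path length: H_d = H/2 = 2.75 m (double drainage).
T_v = c_v·t/H_d² = 6.2×1.2/2.75² = 0.9838.
T_v = 0.9838 corresponds to the U > 60% branch:
U = 1 − 10^((1.781 − T_v)/0.933)/100 = 0.9285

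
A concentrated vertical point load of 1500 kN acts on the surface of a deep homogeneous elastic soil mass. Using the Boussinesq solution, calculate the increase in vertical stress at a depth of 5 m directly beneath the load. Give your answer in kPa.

Boussinesq vertical stress below a point load on an elastic half-space:
Δσ_z = 3P/(2πz²) · [1 + (r/z)²]^(−5/2)
r/z = 0/5 = 0; [1+(r/z)²]^(−5/2) = 1.
Δσ_z = 3×1500/(2π×5²) × 1 = 28.648 × 1 = 28.65 kPa

Δσ_z ≈ 28.6 kPa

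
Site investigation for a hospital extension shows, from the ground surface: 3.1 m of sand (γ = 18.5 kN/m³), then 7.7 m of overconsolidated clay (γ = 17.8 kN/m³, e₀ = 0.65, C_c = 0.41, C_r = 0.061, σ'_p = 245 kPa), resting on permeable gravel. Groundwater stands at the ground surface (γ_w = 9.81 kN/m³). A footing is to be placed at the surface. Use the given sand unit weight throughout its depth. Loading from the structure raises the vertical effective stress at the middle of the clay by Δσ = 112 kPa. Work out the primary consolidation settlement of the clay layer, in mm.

S_c ≈ 133 mm

Mid-depth of clay below the ground surface: z = 3.1 + 7.7/2 = 6.95 m.
Total vertical stress at mid-clay: σ_v = 18.5×3.1 + 17.8×3.85 = 125.88 kPa.
Pore pressure: u = 9.81×(6.95 − 0) = 68.18 kPa.
Initial effective stress: σ'_0 = σ_v − u = 125.88 − 68.18 = 57.7 kPa.
Final effective stress: σ'_f = 57.7 + 112 = 169.7 kPa.
σ'_f = 169.7 ≤ σ'_p = 245 kPa, so the clay remains overconsolidated and only the recompression index applies:
S_c = C_r·H/(1+e₀)·log₁₀(σ'_f/σ'_0) = 0.061×7.7/1.65×log₁₀(169.7/57.7)
    = 0.28467 × 0.46851 = 0.1334 m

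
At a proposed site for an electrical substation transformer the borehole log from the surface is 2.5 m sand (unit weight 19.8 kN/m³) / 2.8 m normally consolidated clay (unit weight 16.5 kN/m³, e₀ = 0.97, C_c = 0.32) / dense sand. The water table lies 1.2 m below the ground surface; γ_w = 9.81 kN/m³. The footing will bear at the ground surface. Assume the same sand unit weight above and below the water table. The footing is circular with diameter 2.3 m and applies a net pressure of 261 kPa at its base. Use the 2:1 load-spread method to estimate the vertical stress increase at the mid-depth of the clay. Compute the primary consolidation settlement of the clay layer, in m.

S_c ≈ 0.114 m

Mid-depth of clay below the ground surface: z = 2.5 + 2.8/2 = 3.9 m.
Total vertical stress at mid-clay: σ_v = 19.8×2.5 + 16.5×1.4 = 72.6 kPa.
Pore pressure: u = 9.81×(3.9 − 1.2) = 26.487 kPa.
Initial effective stress: σ'_0 = σ_v − u = 72.6 − 26.487 = 46.113 kPa.
Stress increase at mid-clay by the 2:1 spreading method:
Δσ ≈ qD²/(D+z)² = 261×2.3²/(2.3+3.9)² = 35.918 kPa
Final effective stress: σ'_f = σ'_0 + Δσ = 46.113 + 35.918 = 82.031 kPa.
Normally consolidated clay, so the full stress increment lies on the virgin compression line:
S_c = C_c·H/(1+e₀)·log₁₀(σ'_f/σ'_0) = 0.32×2.8/(1+0.97)×log₁₀(82.031/46.113)
    = 0.45482 × 0.25015 = 0.1138 m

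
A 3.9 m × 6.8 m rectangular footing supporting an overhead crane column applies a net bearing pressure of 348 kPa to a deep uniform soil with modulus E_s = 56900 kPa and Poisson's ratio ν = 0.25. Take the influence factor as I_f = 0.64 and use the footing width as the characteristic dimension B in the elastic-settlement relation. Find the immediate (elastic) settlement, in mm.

Immediate (elastic) settlement: S_e = q·B·(1−ν²)/E_s · I_f.
S_e = 348 × 3.9 × (1 − 0.25²) / 56900 × 0.64
    = 348 × 3.9 × 0.9375 / 56900 × 0.64
    = 0.01431 m = 14.31 mm

S_e ≈ 14.3 mm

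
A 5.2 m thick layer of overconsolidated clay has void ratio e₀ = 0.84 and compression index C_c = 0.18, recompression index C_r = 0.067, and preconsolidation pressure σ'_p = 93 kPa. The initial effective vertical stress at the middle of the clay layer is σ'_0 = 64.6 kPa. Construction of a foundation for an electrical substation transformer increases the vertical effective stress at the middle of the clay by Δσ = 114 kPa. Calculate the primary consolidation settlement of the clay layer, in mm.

S_c ≈ 174 mm

Final effective stress: σ'_f = 64.6 + 114 = 178.6 kPa.
σ'_f = 178.6 > σ'_p = 93 kPa, so the stress path crosses the preconsolidation pressure — recompression up to σ'_p, then virgin compression beyond:
S_c = H/(1+e₀)·[C_r·log₁₀(σ'_p/σ'_0) + C_c·log₁₀(σ'_f/σ'_p)]
    = 5.2/1.84 × [0.067×log₁₀(93/64.6) + 0.18×log₁₀(178.6/93)]
    = 2.8261 × [0.010603 + 0.051012] = 0.1741 m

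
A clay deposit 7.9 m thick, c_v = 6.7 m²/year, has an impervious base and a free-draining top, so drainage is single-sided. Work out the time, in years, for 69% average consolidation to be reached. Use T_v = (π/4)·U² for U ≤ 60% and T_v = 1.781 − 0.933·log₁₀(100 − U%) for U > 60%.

Drainage path length: H_d = H = 7.9 m (single drainage).
U > 60%: T_v = 1.781 − 0.933·log₁₀(100 − 69) = 0.38956.
t = T_v·H_d²/c_v = 0.38956×7.9²/6.7 = 3.629 years.

t ≈ 3.63 years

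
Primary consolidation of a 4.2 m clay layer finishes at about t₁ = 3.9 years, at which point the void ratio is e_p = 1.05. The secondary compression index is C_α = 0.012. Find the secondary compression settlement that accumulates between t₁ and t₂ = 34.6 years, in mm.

S_s ≈ 23.3 mm

Secondary compression: S_s = C_α·H/(1+e_p)·log₁₀(t₂/t₁)
S_s = 0.012×4.2/(1+1.05)×log₁₀(34.6/3.9)
    = 0.02459 × 0.948 = 0.02331 m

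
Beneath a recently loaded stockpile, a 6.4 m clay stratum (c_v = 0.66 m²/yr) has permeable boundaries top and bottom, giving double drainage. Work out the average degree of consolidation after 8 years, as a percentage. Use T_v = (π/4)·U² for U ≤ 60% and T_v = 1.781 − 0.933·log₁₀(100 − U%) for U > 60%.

U ≈ 77.3 %

Drainage path length: H_d = H/2 = 3.2 m (double drainage).
T_v = c_v·t/H_d² = 0.66×8/3.2² = 0.51562.
T_v = 0.51562 corresponds to the U > 60% branch:
U = 1 − 10^((1.781 − T_v)/0.933)/100 = 0.7729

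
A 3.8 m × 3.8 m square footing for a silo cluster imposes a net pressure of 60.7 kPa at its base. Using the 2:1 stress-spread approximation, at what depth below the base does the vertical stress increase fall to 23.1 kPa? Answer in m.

z ≈ 2.36 m

2:1 spreading — at depth z the loaded area has grown by z in each plan dimension:
qB²/(B+z)² = Δσ_z ⇒ z = B(√(q/Δσ_z) − 1) = 3.8×(√(60.7/23.1) − 1) = 2.36 m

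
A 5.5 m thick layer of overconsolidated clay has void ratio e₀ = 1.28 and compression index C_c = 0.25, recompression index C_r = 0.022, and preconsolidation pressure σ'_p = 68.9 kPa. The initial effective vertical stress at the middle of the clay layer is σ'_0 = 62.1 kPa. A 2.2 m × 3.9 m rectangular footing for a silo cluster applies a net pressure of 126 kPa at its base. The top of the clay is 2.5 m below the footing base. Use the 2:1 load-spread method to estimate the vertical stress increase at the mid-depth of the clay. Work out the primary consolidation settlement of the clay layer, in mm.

S_c ≈ 34.7 mm

Mid-depth of clay below the footing base: z = 2.5 + 5.5/2 = 5.25 m.
Stress increase at mid-clay by the 2:1 spreading method:
Δσ = qBL/((B+z)(L+z)) = 126×2.2×3.9/((2.2+5.25)(3.9+5.25)) = 15.859 kPa
Final effective stress: σ'_f = 62.1 + 15.859 = 77.959 kPa.
σ'_f = 77.959 > σ'_p = 68.9 kPa, so the stress path crosses the preconsolidation pressure — recompression up to σ'_p, then virgin compression beyond:
S_c = H/(1+e₀)·[C_r·log₁₀(σ'_p/σ'_0) + C_c·log₁₀(σ'_f/σ'_p)]
    = 5.5/2.28 × [0.022×log₁₀(68.9/62.1) + 0.25×log₁₀(77.959/68.9)]
    = 2.4123 × [0.00099281 + 0.013412] = 0.03475 m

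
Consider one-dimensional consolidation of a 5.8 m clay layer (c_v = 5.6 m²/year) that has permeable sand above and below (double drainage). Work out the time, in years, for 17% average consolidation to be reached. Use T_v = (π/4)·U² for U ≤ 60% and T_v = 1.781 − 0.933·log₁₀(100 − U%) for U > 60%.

t ≈ 0.0341 years

Drainage path length: H_d = H/2 = 2.9 m (double drainage).
U ≤ 60%: T_v = (π/4)·U² = (π/4)×0.17² = 0.022698.
t = T_v·H_d²/c_v = 0.022698×2.9²/5.6 = 0.03409 years.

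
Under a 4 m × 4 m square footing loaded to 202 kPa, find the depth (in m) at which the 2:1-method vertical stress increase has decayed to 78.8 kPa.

2:1 spreading — at depth z the loaded area has grown by z in each plan dimension:
qB²/(B+z)² = Δσ_z ⇒ z = B(√(q/Δσ_z) − 1) = 4×(√(202/78.8) − 1) = 2.404 m

z ≈ 2.4 m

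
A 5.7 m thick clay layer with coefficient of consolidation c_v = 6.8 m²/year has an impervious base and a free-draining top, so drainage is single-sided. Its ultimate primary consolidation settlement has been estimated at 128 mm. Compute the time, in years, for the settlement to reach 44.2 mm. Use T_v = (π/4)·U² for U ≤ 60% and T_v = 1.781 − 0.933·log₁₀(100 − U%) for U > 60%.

t ≈ 0.447 years

Drainage path length: H_d = H = 5.7 m (single drainage).
U = S(t)/S_ult = 44.2/128 = 0.3453.
U ≤ 60%: T_v = (π/4)·U² = (π/4)×0.34531² = 0.093651.
t = T_v·H_d²/c_v = 0.093651×5.7²/6.8 = 0.4475 years.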